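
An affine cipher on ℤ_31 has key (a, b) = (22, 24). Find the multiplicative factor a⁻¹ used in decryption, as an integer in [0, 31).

24

Run Euclid on (31, 22):
31 = 1*22 + 9
22 = 2*9 + 4
9 = 2*4 + 1
4 = 4*1 + 0
Since gcd(22, 31) = 1, back-substitute to write 1 as a combination:
1 = 9 − 2·4
1 = −2·22 + 5·9
1 = 5·31 − 7·22
Thus 22·(-7) ≡ 1 (mod 31); reducing, -7 mod 31 = 24.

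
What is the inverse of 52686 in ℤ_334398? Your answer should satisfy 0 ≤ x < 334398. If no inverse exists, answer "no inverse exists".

no inverse exists

Euclidean algorithm on 334398, 52686:
334398 = 6·52686 + 18282
52686 = 2·18282 + 16122
18282 = 1·16122 + 2160
16122 = 7·2160 + 1002
2160 = 2·1002 + 156
1002 = 6·156 + 66
156 = 2·66 + 24
66 = 2·24 + 18
24 = 1·18 + 6
18 = 3·6 + 0
gcd(52686, 334398) = 6 ≠ 1, so 52686 has no multiplicative inverse modulo 334398.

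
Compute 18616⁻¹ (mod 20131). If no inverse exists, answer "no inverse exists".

Extended Euclidean algorithm:
20131 = 1·18616 + 1515
18616 = 12·1515 + 436
1515 = 3·436 + 207
436 = 2·207 + 22
207 = 9·22 + 9
22 = 2·9 + 4
9 = 2·4 + 1
4 = 4·1 + 0
gcd = 1, so the inverse exists. Back-substitute:
1 = 9 − 2·4
1 = −2·22 + 5·9
1 = 5·207 − 47·22
1 = −47·436 + 99·207
1 = 99·1515 − 344·436
1 = −344·18616 + 4227·1515
1 = 4227·20131 − 4571·18616
Thus 18616·(-4571) ≡ 1 (mod 20131); reducing, -4571 mod 20131 = 15560.

15560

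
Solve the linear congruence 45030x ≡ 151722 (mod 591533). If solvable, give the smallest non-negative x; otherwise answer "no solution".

First find gcd(45030, 591533):
591533 = 13×45030 + 6143
45030 = 7×6143 + 2029
6143 = 3×2029 + 56
2029 = 36×56 + 13
56 = 4×13 + 4
13 = 3×4 + 1
4 = 4×1 + 0
gcd = 1, so a unique solution mod 591533 exists.
Back-substitute for the Bézout coefficients:
1 = 13 − 3·4
1 = −3·56 + 13·13
1 = 13·2029 − 471·56
1 = −471·6143 + 1426·2029
1 = 1426·45030 − 10453·6143
1 = −10453·591533 + 137315·45030
So 45030·(137315) ≡ 1 (mod 591533), giving 45030⁻¹ ≡ 137315.
x ≡ 45030⁻¹·151722 ≡ 137315·151722 ≡ 505703 (mod 591533).

505703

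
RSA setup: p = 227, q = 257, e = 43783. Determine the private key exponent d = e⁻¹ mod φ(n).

38583

φ(n) = (p−1)(q−1) = 226·256 = 57856.
Need d with 43783·d ≡ 1 (mod 57856). Apply the extended Euclidean algorithm:
57856 = 1·43783 + 14073
43783 = 3·14073 + 1564
14073 = 8·1564 + 1561
1564 = 1·1561 + 3
1561 = 520·3 + 1
3 = 3·1 + 0
Back-substitute:
1 = 1561 − 520·3
1 = −520·1564 + 521·1561
1 = 521·14073 − 4688·1564
1 = −4688·43783 + 14585·14073
1 = 14585·57856 − 19273·43783
So 43783·(-19273) ≡ 1 (mod 57856), hence d ≡ -19273 ≡ 38583 (mod 57856).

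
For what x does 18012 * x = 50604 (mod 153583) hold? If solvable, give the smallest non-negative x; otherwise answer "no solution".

24969

First find gcd(18012, 153583):
153583 = 8×18012 + 9487
18012 = 1×9487 + 8525
9487 = 1×8525 + 962
8525 = 8×962 + 829
962 = 1×829 + 133
829 = 6×133 + 31
133 = 4×31 + 9
31 = 3×9 + 4
9 = 2×4 + 1
4 = 4×1 + 0
gcd = 1, so a unique solution mod 153583 exists.
Back-substitute for the Bézout coefficients:
1 = 9 − 2·4
1 = −2·31 + 7·9
1 = 7·133 − 30·31
1 = −30·829 + 187·133
1 = 187·962 − 217·829
1 = −217·8525 + 1923·962
1 = 1923·9487 − 2140·8525
1 = −2140·18012 + 4063·9487
1 = 4063·153583 − 34644·18012
So 18012·(-34644) ≡ 1 (mod 153583), giving 18012⁻¹ ≡ 118939.
x ≡ 18012⁻¹·50604 ≡ 118939·50604 ≡ 24969 (mod 153583).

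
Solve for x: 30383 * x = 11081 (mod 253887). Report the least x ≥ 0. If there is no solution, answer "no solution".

First find gcd(30383, 253887):
253887 = 8·30383 + 10823
30383 = 2·10823 + 8737
10823 = 1·8737 + 2086
8737 = 4·2086 + 393
2086 = 5·393 + 121
393 = 3·121 + 30
121 = 4·30 + 1
30 = 30·1 + 0
gcd = 1, so a unique solution mod 253887 exists.
Back-substitute for the Bézout coefficients:
1 = 121 − 4·30
1 = −4·393 + 13·121
1 = 13·2086 − 69·393
1 = −69·8737 + 289·2086
1 = 289·10823 − 358·8737
1 = −358·30383 + 1005·10823
1 = 1005·253887 − 8398·30383
So 30383·(-8398) ≡ 1 (mod 253887), giving 30383⁻¹ ≡ 245489.
x ≡ 30383⁻¹·11081 ≡ 245489·11081 ≡ 118291 (mod 253887).

118291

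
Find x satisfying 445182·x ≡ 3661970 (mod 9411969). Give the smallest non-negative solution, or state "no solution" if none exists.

gcd(445182, 9411969):
9411969 = 21·445182 + 63147
445182 = 7·63147 + 3153
63147 = 20·3153 + 87
3153 = 36·87 + 21
87 = 4·21 + 3
21 = 7·3 + 0
gcd = 3, but 3 ∤ 3661970, so the congruence has no solution.

no solution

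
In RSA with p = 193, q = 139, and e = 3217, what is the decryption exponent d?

φ(n) = (p−1)(q−1) = 192·138 = 26496.
Need d with 3217·d ≡ 1 (mod 26496). Apply the extended Euclidean algorithm:
26496 = 8×3217 + 760
3217 = 4×760 + 177
760 = 4×177 + 52
177 = 3×52 + 21
52 = 2×21 + 10
21 = 2×10 + 1
10 = 10×1 + 0
Back-substitute:
1 = 21 − 2·10
1 = −2·52 + 5·21
1 = 5·177 − 17·52
1 = −17·760 + 73·177
1 = 73·3217 − 309·760
1 = −309·26496 + 2545·3217
So 3217·2545 ≡ 1 (mod 26496), hence d = 2545.

2545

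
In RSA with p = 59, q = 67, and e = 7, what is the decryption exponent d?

547

φ(n) = (p−1)(q−1) = 58·66 = 3828.
Need d with 7·d ≡ 1 (mod 3828). Apply the extended Euclidean algorithm:
3828 = 546×7 + 6
7 = 1×6 + 1
6 = 6×1 + 0
Back-substitute:
1 = 7 − 6
1 = −3828 + 547·7
So 7·547 ≡ 1 (mod 3828), hence d = 547.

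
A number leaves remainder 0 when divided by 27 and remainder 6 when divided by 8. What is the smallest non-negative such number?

Write x = 0 + 27·k. Then 27·k ≡ 6 − 0 ≡ 6 (mod 8).
Need 27⁻¹ mod 8. Extended Euclid on (8, 3):
8 = 2*3 + 2
3 = 1*2 + 1
2 = 2*1 + 0
Back-substitute:
1 = 3 − 2
1 = −8 + 3·3
27⁻¹ ≡ 3 (mod 8), so k ≡ 3·6 ≡ 2 (mod 8).
x = 0 + 27·2 = 54.

54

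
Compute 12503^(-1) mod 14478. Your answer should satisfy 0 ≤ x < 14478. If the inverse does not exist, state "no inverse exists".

Extended Euclidean algorithm:
14478 = 1×12503 + 1975
12503 = 6×1975 + 653
1975 = 3×653 + 16
653 = 40×16 + 13
16 = 1×13 + 3
13 = 4×3 + 1
3 = 3×1 + 0
The gcd is 1. Working backward:
1 = 13 − 4·3
1 = −4·16 + 5·13
1 = 5·653 − 204·16
1 = −204·1975 + 617·653
1 = 617·12503 − 3906·1975
1 = −3906·14478 + 4523·12503
So 12503·4523 ≡ 1 (mod 14478).

4523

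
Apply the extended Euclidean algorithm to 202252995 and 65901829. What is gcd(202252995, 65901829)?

7

Repeated division:
202252995 = 3*65901829 + 4547508
65901829 = 14*4547508 + 2236717
4547508 = 2*2236717 + 74074
2236717 = 30*74074 + 14497
74074 = 5*14497 + 1589
14497 = 9*1589 + 196
1589 = 8*196 + 21
196 = 9*21 + 7
21 = 3*7 + 0
gcd(202252995, 65901829) = 7.
Working backward:
7 = 196 − 9·21
7 = −9·1589 + 73·196
7 = 73·14497 − 666·1589
7 = −666·74074 + 3403·14497
7 = 3403·2236717 − 102756·74074
7 = −102756·4547508 + 208915·2236717
7 = 208915·65901829 − 3027566·4547508
7 = −3027566·202252995 + 9291613·65901829
So 7 = (-3027566)·202252995 + (9291613)·65901829.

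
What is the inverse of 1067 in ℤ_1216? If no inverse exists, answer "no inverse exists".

Run Euclid on (1216, 1067):
1216 = 1*1067 + 149
1067 = 7*149 + 24
149 = 6*24 + 5
24 = 4*5 + 4
5 = 1*4 + 1
4 = 4*1 + 0
Since gcd(1067, 1216) = 1, back-substitute to write 1 as a combination:
1 = 5 − 4
1 = −24 + 5·5
1 = 5·149 − 31·24
1 = −31·1067 + 222·149
1 = 222·1216 − 253·1067
So 1067·(-253) ≡ 1 (mod 1216), and -253 ≡ 963 (mod 1216).

963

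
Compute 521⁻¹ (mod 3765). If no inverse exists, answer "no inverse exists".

1691

Extended Euclidean algorithm:
3765 = 7×521 + 118
521 = 4×118 + 49
118 = 2×49 + 20
49 = 2×20 + 9
20 = 2×9 + 2
9 = 4×2 + 1
2 = 2×1 + 0
Since gcd(521, 3765) = 1, back-substitute to write 1 as a combination:
1 = 9 − 4·2
1 = −4·20 + 9·9
1 = 9·49 − 22·20
1 = −22·118 + 53·49
1 = 53·521 − 234·118
1 = −234·3765 + 1691·521
So 521·1691 ≡ 1 (mod 3765).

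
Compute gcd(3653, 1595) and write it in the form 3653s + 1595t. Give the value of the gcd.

Apply Euclid's algorithm to 3653 and 1595:
3653 = 2×1595 + 463
1595 = 3×463 + 206
463 = 2×206 + 51
206 = 4×51 + 2
51 = 25×2 + 1
2 = 2×1 + 0
gcd(3653, 1595) = 1.
Back-substituting:
1 = 51 − 25·2
1 = −25·206 + 101·51
1 = 101·463 − 227·206
1 = −227·1595 + 782·463
1 = 782·3653 − 1791·1595
So 1 = (782)·3653 + (-1791)·1595.

1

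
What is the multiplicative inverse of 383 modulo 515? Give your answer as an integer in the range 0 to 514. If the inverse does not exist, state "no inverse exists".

277

Apply the Euclidean algorithm to 515 and 383:
515 = 1×383 + 132
383 = 2×132 + 119
132 = 1×119 + 13
119 = 9×13 + 2
13 = 6×2 + 1
2 = 2×1 + 0
gcd = 1, so the inverse exists. Back-substitute:
1 = 13 − 6·2
1 = −6·119 + 55·13
1 = 55·132 − 61·119
1 = −61·383 + 177·132
1 = 177·515 − 238·383
Hence 383⁻¹ ≡ -238 ≡ 277 (mod 515).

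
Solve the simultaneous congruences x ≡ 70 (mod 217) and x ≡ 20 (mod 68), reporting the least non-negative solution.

8316

Write x = 70 + 217·k. Then 217·k ≡ 20 − 70 ≡ 18 (mod 68).
Need 217⁻¹ mod 68. Extended Euclid on (68, 13):
68 = 5×13 + 3
13 = 4×3 + 1
3 = 3×1 + 0
Back-substitute:
1 = 13 − 4·3
1 = −4·68 + 21·13
217⁻¹ ≡ 21 (mod 68), so k ≡ 21·18 ≡ 38 (mod 68).
x = 70 + 217·38 = 8316.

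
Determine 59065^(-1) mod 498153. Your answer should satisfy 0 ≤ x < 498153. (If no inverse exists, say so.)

46117

Run Euclid on (498153, 59065):
498153 = 8*59065 + 25633
59065 = 2*25633 + 7799
25633 = 3*7799 + 2236
7799 = 3*2236 + 1091
2236 = 2*1091 + 54
1091 = 20*54 + 11
54 = 4*11 + 10
11 = 1*10 + 1
10 = 10*1 + 0
Since gcd(59065, 498153) = 1, back-substitute to write 1 as a combination:
1 = 11 − 10
1 = −54 + 5·11
1 = 5·1091 − 101·54
1 = −101·2236 + 207·1091
1 = 207·7799 − 722·2236
1 = −722·25633 + 2373·7799
1 = 2373·59065 − 5468·25633
1 = −5468·498153 + 46117·59065
So 59065·46117 ≡ 1 (mod 498153).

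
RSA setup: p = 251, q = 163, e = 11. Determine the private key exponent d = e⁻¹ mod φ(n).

φ(n) = (p−1)(q−1) = 250·162 = 40500.
Need d with 11·d ≡ 1 (mod 40500). Apply the extended Euclidean algorithm:
40500 = 3681*11 + 9
11 = 1*9 + 2
9 = 4*2 + 1
2 = 2*1 + 0
Back-substitute:
1 = 9 − 4·2
1 = −4·11 + 5·9
1 = 5·40500 − 18409·11
So 11·(-18409) ≡ 1 (mod 40500), hence d ≡ -18409 ≡ 22091 (mod 40500).

22091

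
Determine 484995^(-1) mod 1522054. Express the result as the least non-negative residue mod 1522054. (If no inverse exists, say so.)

1132219

Apply the Euclidean algorithm to 1522054 and 484995:
1522054 = 3×484995 + 67069
484995 = 7×67069 + 15512
67069 = 4×15512 + 5021
15512 = 3×5021 + 449
5021 = 11×449 + 82
449 = 5×82 + 39
82 = 2×39 + 4
39 = 9×4 + 3
4 = 1×3 + 1
3 = 3×1 + 0
Since gcd(484995, 1522054) = 1, back-substitute to write 1 as a combination:
1 = 4 − 3
1 = −39 + 10·4
1 = 10·82 − 21·39
1 = −21·449 + 115·82
1 = 115·5021 − 1286·449
1 = −1286·15512 + 3973·5021
1 = 3973·67069 − 17178·15512
1 = −17178·484995 + 124219·67069
1 = 124219·1522054 − 389835·484995
Thus 484995·(-389835) ≡ 1 (mod 1522054); reducing, -389835 mod 1522054 = 1132219.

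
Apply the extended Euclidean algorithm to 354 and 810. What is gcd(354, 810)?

Repeated division:
810 = 2·354 + 102
354 = 3·102 + 48
102 = 2·48 + 6
48 = 8·6 + 0
gcd(354, 810) = 6.
Express as a combination:
6 = 102 − 2·48
6 = −2·354 + 7·102
6 = 7·810 − 16·354
So 6 = (7)·810 + (-16)·354.

6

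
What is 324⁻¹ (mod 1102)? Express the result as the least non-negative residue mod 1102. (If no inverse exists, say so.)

no inverse exists

Compute gcd(324, 1102):
1102 = 3·324 + 130
324 = 2·130 + 64
130 = 2·64 + 2
64 = 32·2 + 0
gcd(324, 1102) = 2 ≠ 1, so 324 has no multiplicative inverse modulo 1102.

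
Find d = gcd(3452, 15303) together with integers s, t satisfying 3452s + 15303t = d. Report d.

1

Euclidean algorithm:
15303 = 4×3452 + 1495
3452 = 2×1495 + 462
1495 = 3×462 + 109
462 = 4×109 + 26
109 = 4×26 + 5
26 = 5×5 + 1
5 = 5×1 + 0
gcd(3452, 15303) = 1.
Express as a combination:
1 = 26 − 5·5
1 = −5·109 + 21·26
1 = 21·462 − 89·109
1 = −89·1495 + 288·462
1 = 288·3452 − 665·1495
1 = −665·15303 + 2948·3452
So 1 = (-665)·15303 + (2948)·3452.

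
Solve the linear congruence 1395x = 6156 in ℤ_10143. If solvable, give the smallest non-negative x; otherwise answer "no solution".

208

First find gcd(1395, 10143):
10143 = 7*1395 + 378
1395 = 3*378 + 261
378 = 1*261 + 117
261 = 2*117 + 27
117 = 4*27 + 9
27 = 3*9 + 0
gcd = 9 and 9 | 6156, so solutions exist. Divide through by 9: 155x ≡ 684 (mod 1127).
Now find 155⁻¹ mod 1127:
1127 = 7·155 + 42
155 = 3·42 + 29
42 = 1·29 + 13
29 = 2·13 + 3
13 = 4·3 + 1
3 = 3·1 + 0
Back-substitute:
1 = 13 − 4·3
1 = −4·29 + 9·13
1 = 9·42 − 13·29
1 = −13·155 + 48·42
1 = 48·1127 − 349·155
So 155·(-349) ≡ 1 (mod 1127), i.e. 155⁻¹ ≡ 778.
Then x ≡ 778·684 ≡ 208 (mod 1127); the smallest non-negative solution is x = 208.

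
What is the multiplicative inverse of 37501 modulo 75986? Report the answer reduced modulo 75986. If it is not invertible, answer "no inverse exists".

gcd(75986, 37501) by repeated division:
75986 = 2×37501 + 984
37501 = 38×984 + 109
984 = 9×109 + 3
109 = 36×3 + 1
3 = 3×1 + 0
The gcd is 1. Working backward:
1 = 109 − 36·3
1 = −36·984 + 325·109
1 = 325·37501 − 12386·984
1 = −12386·75986 + 25097·37501
So 37501·25097 ≡ 1 (mod 75986).

25097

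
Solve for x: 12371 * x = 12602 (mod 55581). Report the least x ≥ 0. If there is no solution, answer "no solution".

4723

First find gcd(12371, 55581):
55581 = 4·12371 + 6097
12371 = 2·6097 + 177
6097 = 34·177 + 79
177 = 2·79 + 19
79 = 4·19 + 3
19 = 6·3 + 1
3 = 3·1 + 0
gcd = 1, so a unique solution mod 55581 exists.
Back-substitute for the Bézout coefficients:
1 = 19 − 6·3
1 = −6·79 + 25·19
1 = 25·177 − 56·79
1 = −56·6097 + 1929·177
1 = 1929·12371 − 3914·6097
1 = −3914·55581 + 17585·12371
So 12371·(17585) ≡ 1 (mod 55581), giving 12371⁻¹ ≡ 17585.
x ≡ 12371⁻¹·12602 ≡ 17585·12602 ≡ 4723 (mod 55581).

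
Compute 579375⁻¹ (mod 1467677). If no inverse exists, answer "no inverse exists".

1381895

Apply the Euclidean algorithm to 1467677 and 579375:
1467677 = 2*579375 + 308927
579375 = 1*308927 + 270448
308927 = 1*270448 + 38479
270448 = 7*38479 + 1095
38479 = 35*1095 + 154
1095 = 7*154 + 17
154 = 9*17 + 1
17 = 17*1 + 0
gcd = 1, so the inverse exists. Back-substitute:
1 = 154 − 9·17
1 = −9·1095 + 64·154
1 = 64·38479 − 2249·1095
1 = −2249·270448 + 15807·38479
1 = 15807·308927 − 18056·270448
1 = −18056·579375 + 33863·308927
1 = 33863·1467677 − 85782·579375
Thus 579375·(-85782) ≡ 1 (mod 1467677); reducing, -85782 mod 1467677 = 1381895.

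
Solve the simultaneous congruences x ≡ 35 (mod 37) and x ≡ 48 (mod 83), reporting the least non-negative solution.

1293

Write x = 35 + 37·k. Then 37·k ≡ 48 − 35 ≡ 13 (mod 83).
Need 37⁻¹ mod 83. Extended Euclid on (83, 37):
83 = 2*37 + 9
37 = 4*9 + 1
9 = 9*1 + 0
Back-substitute:
1 = 37 − 4·9
1 = −4·83 + 9·37
37⁻¹ ≡ 9 (mod 83), so k ≡ 9·13 ≡ 34 (mod 83).
x = 35 + 37·34 = 1293.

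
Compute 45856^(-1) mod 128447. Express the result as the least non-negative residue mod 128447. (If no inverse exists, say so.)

96719

Apply the Euclidean algorithm to 128447 and 45856:
128447 = 2×45856 + 36735
45856 = 1×36735 + 9121
36735 = 4×9121 + 251
9121 = 36×251 + 85
251 = 2×85 + 81
85 = 1×81 + 4
81 = 20×4 + 1
4 = 4×1 + 0
Since gcd(45856, 128447) = 1, back-substitute to write 1 as a combination:
1 = 81 − 20·4
1 = −20·85 + 21·81
1 = 21·251 − 62·85
1 = −62·9121 + 2253·251
1 = 2253·36735 − 9074·9121
1 = −9074·45856 + 11327·36735
1 = 11327·128447 − 31728·45856
Thus 45856·(-31728) ≡ 1 (mod 128447); reducing, -31728 mod 128447 = 96719.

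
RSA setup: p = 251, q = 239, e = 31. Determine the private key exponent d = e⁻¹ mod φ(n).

φ(n) = (p−1)(q−1) = 250·238 = 59500.
Need d with 31·d ≡ 1 (mod 59500). Apply the extended Euclidean algorithm:
59500 = 1919*31 + 11
31 = 2*11 + 9
11 = 1*9 + 2
9 = 4*2 + 1
2 = 2*1 + 0
Back-substitute:
1 = 9 − 4·2
1 = −4·11 + 5·9
1 = 5·31 − 14·11
1 = −14·59500 + 26871·31
So 31·26871 ≡ 1 (mod 59500), hence d = 26871.

26871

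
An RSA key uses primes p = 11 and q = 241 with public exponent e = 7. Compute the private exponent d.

φ(n) = (p−1)(q−1) = 10·240 = 2400.
Need d with 7·d ≡ 1 (mod 2400). Apply the extended Euclidean algorithm:
2400 = 342·7 + 6
7 = 1·6 + 1
6 = 6·1 + 0
Back-substitute:
1 = 7 − 6
1 = −2400 + 343·7
So 7·343 ≡ 1 (mod 2400), hence d = 343.

343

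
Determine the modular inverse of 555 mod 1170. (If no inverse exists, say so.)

Compute gcd(555, 1170):
1170 = 2*555 + 60
555 = 9*60 + 15
60 = 4*15 + 0
Since gcd = 15 > 1, 555 is not a unit mod 1170.

no inverse exists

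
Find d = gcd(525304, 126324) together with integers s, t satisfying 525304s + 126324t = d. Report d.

Apply Euclid's algorithm to 525304 and 126324:
525304 = 4*126324 + 20008
126324 = 6*20008 + 6276
20008 = 3*6276 + 1180
6276 = 5*1180 + 376
1180 = 3*376 + 52
376 = 7*52 + 12
52 = 4*12 + 4
12 = 3*4 + 0
gcd(525304, 126324) = 4.
Working backward:
4 = 52 − 4·12
4 = −4·376 + 29·52
4 = 29·1180 − 91·376
4 = −91·6276 + 484·1180
4 = 484·20008 − 1543·6276
4 = −1543·126324 + 9742·20008
4 = 9742·525304 − 40511·126324
So 4 = (9742)·525304 + (-40511)·126324.

4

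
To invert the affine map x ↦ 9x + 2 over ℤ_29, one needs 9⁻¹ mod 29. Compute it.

13

Extended Euclidean algorithm:
29 = 3×9 + 2
9 = 4×2 + 1
2 = 2×1 + 0
The gcd is 1. Working backward:
1 = 9 − 4·2
1 = −4·29 + 13·9
So 9·13 ≡ 1 (mod 29).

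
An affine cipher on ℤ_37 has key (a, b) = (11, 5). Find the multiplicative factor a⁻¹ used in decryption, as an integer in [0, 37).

Extended Euclidean algorithm:
37 = 3·11 + 4
11 = 2·4 + 3
4 = 1·3 + 1
3 = 3·1 + 0
The gcd is 1. Working backward:
1 = 4 − 3
1 = −11 + 3·4
1 = 3·37 − 10·11
So 11·(-10) ≡ 1 (mod 37), and -10 ≡ 27 (mod 37).

27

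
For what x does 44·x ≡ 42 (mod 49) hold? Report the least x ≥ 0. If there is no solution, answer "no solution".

First find gcd(44, 49):
49 = 1*44 + 5
44 = 8*5 + 4
5 = 1*4 + 1
4 = 4*1 + 0
gcd = 1, so a unique solution mod 49 exists.
Back-substitute for the Bézout coefficients:
1 = 5 − 4
1 = −44 + 9·5
1 = 9·49 − 10·44
So 44·(-10) ≡ 1 (mod 49), giving 44⁻¹ ≡ 39.
x ≡ 44⁻¹·42 ≡ 39·42 ≡ 21 (mod 49).

21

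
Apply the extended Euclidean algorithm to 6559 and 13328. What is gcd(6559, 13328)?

Repeated division:
13328 = 2*6559 + 210
6559 = 31*210 + 49
210 = 4*49 + 14
49 = 3*14 + 7
14 = 2*7 + 0
gcd(6559, 13328) = 7.
Working backward:
7 = 49 − 3·14
7 = −3·210 + 13·49
7 = 13·6559 − 406·210
7 = −406·13328 + 825·6559
So 7 = (-406)·13328 + (825)·6559.

7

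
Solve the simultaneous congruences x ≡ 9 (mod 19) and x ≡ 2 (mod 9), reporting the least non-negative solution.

Write x = 9 + 19·k. Then 19·k ≡ 2 − 9 ≡ 2 (mod 9).
Need 19⁻¹ mod 9. Extended Euclid on (9, 1):
9 = 9*1 + 0
19⁻¹ ≡ 1 (mod 9), so k ≡ 1·2 ≡ 2 (mod 9).
x = 9 + 19·2 = 47.

47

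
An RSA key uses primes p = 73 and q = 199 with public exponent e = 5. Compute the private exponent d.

11405

φ(n) = (p−1)(q−1) = 72·198 = 14256.
Need d with 5·d ≡ 1 (mod 14256). Apply the extended Euclidean algorithm:
14256 = 2851*5 + 1
5 = 5*1 + 0
Back-substitute:
1 = 14256 − 2851·5
So 5·(-2851) ≡ 1 (mod 14256), hence d ≡ -2851 ≡ 11405 (mod 14256).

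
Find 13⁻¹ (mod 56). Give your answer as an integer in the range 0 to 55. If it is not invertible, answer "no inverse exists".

Apply the Euclidean algorithm to 56 and 13:
56 = 4*13 + 4
13 = 3*4 + 1
4 = 4*1 + 0
gcd = 1, so the inverse exists. Back-substitute:
1 = 13 − 3·4
1 = −3·56 + 13·13
So 13·13 ≡ 1 (mod 56).

13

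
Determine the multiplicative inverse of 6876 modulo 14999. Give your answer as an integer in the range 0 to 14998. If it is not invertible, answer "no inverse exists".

8143

Apply the Euclidean algorithm to 14999 and 6876:
14999 = 2×6876 + 1247
6876 = 5×1247 + 641
1247 = 1×641 + 606
641 = 1×606 + 35
606 = 17×35 + 11
35 = 3×11 + 2
11 = 5×2 + 1
2 = 2×1 + 0
gcd = 1, so the inverse exists. Back-substitute:
1 = 11 − 5·2
1 = −5·35 + 16·11
1 = 16·606 − 277·35
1 = −277·641 + 293·606
1 = 293·1247 − 570·641
1 = −570·6876 + 3143·1247
1 = 3143·14999 − 6856·6876
So 6876·(-6856) ≡ 1 (mod 14999), and -6856 ≡ 8143 (mod 14999).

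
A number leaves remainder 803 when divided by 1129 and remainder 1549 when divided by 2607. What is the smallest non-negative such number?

Write x = 803 + 1129·k. Then 1129·k ≡ 1549 − 803 ≡ 746 (mod 2607).
Need 1129⁻¹ mod 2607. Extended Euclid on (2607, 1129):
2607 = 2·1129 + 349
1129 = 3·349 + 82
349 = 4·82 + 21
82 = 3·21 + 19
21 = 1·19 + 2
19 = 9·2 + 1
2 = 2·1 + 0
Back-substitute:
1 = 19 − 9·2
1 = −9·21 + 10·19
1 = 10·82 − 39·21
1 = −39·349 + 166·82
1 = 166·1129 − 537·349
1 = −537·2607 + 1240·1129
1129⁻¹ ≡ 1240 (mod 2607), so k ≡ 1240·746 ≡ 2162 (mod 2607).
x = 803 + 1129·2162 = 2441701.

2441701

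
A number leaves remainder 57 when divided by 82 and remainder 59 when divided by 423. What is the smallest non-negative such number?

Write x = 57 + 82·k. Then 82·k ≡ 59 − 57 ≡ 2 (mod 423).
Need 82⁻¹ mod 423. Extended Euclid on (423, 82):
423 = 5×82 + 13
82 = 6×13 + 4
13 = 3×4 + 1
4 = 4×1 + 0
Back-substitute:
1 = 13 − 3·4
1 = −3·82 + 19·13
1 = 19·423 − 98·82
82⁻¹ ≡ 325 (mod 423), so k ≡ 325·2 ≡ 227 (mod 423).
x = 57 + 82·227 = 18671.

18671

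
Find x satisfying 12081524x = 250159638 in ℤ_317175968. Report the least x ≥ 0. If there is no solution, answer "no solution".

gcd(12081524, 317175968):
317175968 = 26·12081524 + 3056344
12081524 = 3·3056344 + 2912492
3056344 = 1·2912492 + 143852
2912492 = 20·143852 + 35452
143852 = 4·35452 + 2044
35452 = 17·2044 + 704
2044 = 2·704 + 636
704 = 1·636 + 68
636 = 9·68 + 24
68 = 2·24 + 20
24 = 1·20 + 4
20 = 5·4 + 0
gcd = 4, but 4 ∤ 250159638, so the congruence has no solution.

no solution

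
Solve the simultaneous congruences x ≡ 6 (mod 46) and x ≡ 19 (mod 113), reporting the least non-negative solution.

Write x = 6 + 46·k. Then 46·k ≡ 19 − 6 ≡ 13 (mod 113).
Need 46⁻¹ mod 113. Extended Euclid on (113, 46):
113 = 2·46 + 21
46 = 2·21 + 4
21 = 5·4 + 1
4 = 4·1 + 0
Back-substitute:
1 = 21 − 5·4
1 = −5·46 + 11·21
1 = 11·113 − 27·46
46⁻¹ ≡ 86 (mod 113), so k ≡ 86·13 ≡ 101 (mod 113).
x = 6 + 46·101 = 4652.

4652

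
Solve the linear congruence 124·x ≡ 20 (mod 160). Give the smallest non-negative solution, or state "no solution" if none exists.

First find gcd(124, 160):
160 = 1·124 + 36
124 = 3·36 + 16
36 = 2·16 + 4
16 = 4·4 + 0
gcd = 4 and 4 | 20, so solutions exist. Divide through by 4: 31x ≡ 5 (mod 40).
Now find 31⁻¹ mod 40:
40 = 1*31 + 9
31 = 3*9 + 4
9 = 2*4 + 1
4 = 4*1 + 0
Back-substitute:
1 = 9 − 2·4
1 = −2·31 + 7·9
1 = 7·40 − 9·31
So 31·(-9) ≡ 1 (mod 40), i.e. 31⁻¹ ≡ 31.
Then x ≡ 31·5 ≡ 35 (mod 40); the smallest non-negative solution is x = 35.

35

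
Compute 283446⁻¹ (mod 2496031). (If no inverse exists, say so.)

gcd(2496031, 283446) by repeated division:
2496031 = 8*283446 + 228463
283446 = 1*228463 + 54983
228463 = 4*54983 + 8531
54983 = 6*8531 + 3797
8531 = 2*3797 + 937
3797 = 4*937 + 49
937 = 19*49 + 6
49 = 8*6 + 1
6 = 6*1 + 0
Since gcd(283446, 2496031) = 1, back-substitute to write 1 as a combination:
1 = 49 − 8·6
1 = −8·937 + 153·49
1 = 153·3797 − 620·937
1 = −620·8531 + 1393·3797
1 = 1393·54983 − 8978·8531
1 = −8978·228463 + 37305·54983
1 = 37305·283446 − 46283·228463
1 = −46283·2496031 + 407569·283446
So 283446·407569 ≡ 1 (mod 2496031).

407569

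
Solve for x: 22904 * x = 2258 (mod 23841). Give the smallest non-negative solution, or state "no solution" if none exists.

1855

First find gcd(22904, 23841):
23841 = 1·22904 + 937
22904 = 24·937 + 416
937 = 2·416 + 105
416 = 3·105 + 101
105 = 1·101 + 4
101 = 25·4 + 1
4 = 4·1 + 0
gcd = 1, so a unique solution mod 23841 exists.
Back-substitute for the Bézout coefficients:
1 = 101 − 25·4
1 = −25·105 + 26·101
1 = 26·416 − 103·105
1 = −103·937 + 232·416
1 = 232·22904 − 5671·937
1 = −5671·23841 + 5903·22904
So 22904·(5903) ≡ 1 (mod 23841), giving 22904⁻¹ ≡ 5903.
x ≡ 22904⁻¹·2258 ≡ 5903·2258 ≡ 1855 (mod 23841).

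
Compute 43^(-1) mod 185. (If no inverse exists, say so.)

Extended Euclidean algorithm:
185 = 4×43 + 13
43 = 3×13 + 4
13 = 3×4 + 1
4 = 4×1 + 0
The gcd is 1. Working backward:
1 = 13 − 3·4
1 = −3·43 + 10·13
1 = 10·185 − 43·43
So 43·(-43) ≡ 1 (mod 185), and -43 ≡ 142 (mod 185).

142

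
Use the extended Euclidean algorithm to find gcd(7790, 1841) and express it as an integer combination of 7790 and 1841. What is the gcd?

Repeated division:
7790 = 4×1841 + 426
1841 = 4×426 + 137
426 = 3×137 + 15
137 = 9×15 + 2
15 = 7×2 + 1
2 = 2×1 + 0
gcd(7790, 1841) = 1.
Working backward:
1 = 15 − 7·2
1 = −7·137 + 64·15
1 = 64·426 − 199·137
1 = −199·1841 + 860·426
1 = 860·7790 − 3639·1841
So 1 = (860)·7790 + (-3639)·1841.

1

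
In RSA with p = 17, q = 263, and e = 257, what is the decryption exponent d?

1729

φ(n) = (p−1)(q−1) = 16·262 = 4192.
Need d with 257·d ≡ 1 (mod 4192). Apply the extended Euclidean algorithm:
4192 = 16·257 + 80
257 = 3·80 + 17
80 = 4·17 + 12
17 = 1·12 + 5
12 = 2·5 + 2
5 = 2·2 + 1
2 = 2·1 + 0
Back-substitute:
1 = 5 − 2·2
1 = −2·12 + 5·5
1 = 5·17 − 7·12
1 = −7·80 + 33·17
1 = 33·257 − 106·80
1 = −106·4192 + 1729·257
So 257·1729 ≡ 1 (mod 4192), hence d = 1729.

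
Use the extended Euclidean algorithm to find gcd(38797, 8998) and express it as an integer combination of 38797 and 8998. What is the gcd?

11

Euclidean algorithm:
38797 = 4×8998 + 2805
8998 = 3×2805 + 583
2805 = 4×583 + 473
583 = 1×473 + 110
473 = 4×110 + 33
110 = 3×33 + 11
33 = 3×11 + 0
gcd(38797, 8998) = 11.
Working backward:
11 = 110 − 3·33
11 = −3·473 + 13·110
11 = 13·583 − 16·473
11 = −16·2805 + 77·583
11 = 77·8998 − 247·2805
11 = −247·38797 + 1065·8998
So 11 = (-247)·38797 + (1065)·8998.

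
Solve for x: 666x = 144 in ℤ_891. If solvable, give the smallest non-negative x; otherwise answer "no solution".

First find gcd(666, 891):
891 = 1·666 + 225
666 = 2·225 + 216
225 = 1·216 + 9
216 = 24·9 + 0
gcd = 9 and 9 | 144, so solutions exist. Divide through by 9: 74x ≡ 16 (mod 99).
Now find 74⁻¹ mod 99:
99 = 1·74 + 25
74 = 2·25 + 24
25 = 1·24 + 1
24 = 24·1 + 0
Back-substitute:
1 = 25 − 24
1 = −74 + 3·25
1 = 3·99 − 4·74
So 74·(-4) ≡ 1 (mod 99), i.e. 74⁻¹ ≡ 95.
Then x ≡ 95·16 ≡ 35 (mod 99); the smallest non-negative solution is x = 35.

35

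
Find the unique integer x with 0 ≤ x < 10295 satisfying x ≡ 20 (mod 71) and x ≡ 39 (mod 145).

5984

Write x = 20 + 71·k. Then 71·k ≡ 39 − 20 ≡ 19 (mod 145).
Need 71⁻¹ mod 145. Extended Euclid on (145, 71):
145 = 2×71 + 3
71 = 23×3 + 2
3 = 1×2 + 1
2 = 2×1 + 0
Back-substitute:
1 = 3 − 2
1 = −71 + 24·3
1 = 24·145 − 49·71
71⁻¹ ≡ 96 (mod 145), so k ≡ 96·19 ≡ 84 (mod 145).
x = 20 + 71·84 = 5984.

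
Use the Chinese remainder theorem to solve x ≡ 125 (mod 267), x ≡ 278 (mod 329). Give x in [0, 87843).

80225

Write x = 125 + 267·k. Then 267·k ≡ 278 − 125 ≡ 153 (mod 329).
Need 267⁻¹ mod 329. Extended Euclid on (329, 267):
329 = 1·267 + 62
267 = 4·62 + 19
62 = 3·19 + 5
19 = 3·5 + 4
5 = 1·4 + 1
4 = 4·1 + 0
Back-substitute:
1 = 5 − 4
1 = −19 + 4·5
1 = 4·62 − 13·19
1 = −13·267 + 56·62
1 = 56·329 − 69·267
267⁻¹ ≡ 260 (mod 329), so k ≡ 260·153 ≡ 300 (mod 329).
x = 125 + 267·300 = 80225.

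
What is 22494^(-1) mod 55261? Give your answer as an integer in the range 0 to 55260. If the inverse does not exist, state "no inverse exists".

gcd(55261, 22494) by repeated division:
55261 = 2×22494 + 10273
22494 = 2×10273 + 1948
10273 = 5×1948 + 533
1948 = 3×533 + 349
533 = 1×349 + 184
349 = 1×184 + 165
184 = 1×165 + 19
165 = 8×19 + 13
19 = 1×13 + 6
13 = 2×6 + 1
6 = 6×1 + 0
The gcd is 1. Working backward:
1 = 13 − 2·6
1 = −2·19 + 3·13
1 = 3·165 − 26·19
1 = −26·184 + 29·165
1 = 29·349 − 55·184
1 = −55·533 + 84·349
1 = 84·1948 − 307·533
1 = −307·10273 + 1619·1948
1 = 1619·22494 − 3545·10273
1 = −3545·55261 + 8709·22494
So 22494·8709 ≡ 1 (mod 55261).

8709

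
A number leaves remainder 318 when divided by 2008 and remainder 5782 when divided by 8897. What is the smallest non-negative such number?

2283414

Write x = 318 + 2008·k. Then 2008·k ≡ 5782 − 318 ≡ 5464 (mod 8897).
Need 2008⁻¹ mod 8897. Extended Euclid on (8897, 2008):
8897 = 4·2008 + 865
2008 = 2·865 + 278
865 = 3·278 + 31
278 = 8·31 + 30
31 = 1·30 + 1
30 = 30·1 + 0
Back-substitute:
1 = 31 − 30
1 = −278 + 9·31
1 = 9·865 − 28·278
1 = −28·2008 + 65·865
1 = 65·8897 − 288·2008
2008⁻¹ ≡ 8609 (mod 8897), so k ≡ 8609·5464 ≡ 1137 (mod 8897).
x = 318 + 2008·1137 = 2283414.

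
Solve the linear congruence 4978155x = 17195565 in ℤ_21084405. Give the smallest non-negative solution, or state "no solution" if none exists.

First find gcd(4978155, 21084405):
21084405 = 4·4978155 + 1171785
4978155 = 4·1171785 + 291015
1171785 = 4·291015 + 7725
291015 = 37·7725 + 5190
7725 = 1·5190 + 2535
5190 = 2·2535 + 120
2535 = 21·120 + 15
120 = 8·15 + 0
gcd = 15 and 15 | 17195565, so solutions exist. Divide through by 15: 331877x ≡ 1146371 (mod 1405627).
Now find 331877⁻¹ mod 1405627:
1405627 = 4*331877 + 78119
331877 = 4*78119 + 19401
78119 = 4*19401 + 515
19401 = 37*515 + 346
515 = 1*346 + 169
346 = 2*169 + 8
169 = 21*8 + 1
8 = 8*1 + 0
Back-substitute:
1 = 169 − 21·8
1 = −21·346 + 43·169
1 = 43·515 − 64·346
1 = −64·19401 + 2411·515
1 = 2411·78119 − 9708·19401
1 = −9708·331877 + 41243·78119
1 = 41243·1405627 − 174680·331877
So 331877·(-174680) ≡ 1 (mod 1405627), i.e. 331877⁻¹ ≡ 1230947.
Then x ≡ 1230947·1146371 ≡ 347394 (mod 1405627); the smallest non-negative solution is x = 347394.

347394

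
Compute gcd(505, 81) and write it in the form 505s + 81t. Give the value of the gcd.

Repeated division:
505 = 6·81 + 19
81 = 4·19 + 5
19 = 3·5 + 4
5 = 1·4 + 1
4 = 4·1 + 0
gcd(505, 81) = 1.
Back-substituting:
1 = 5 − 4
1 = −19 + 4·5
1 = 4·81 − 17·19
1 = −17·505 + 106·81
So 1 = (-17)·505 + (106)·81.

1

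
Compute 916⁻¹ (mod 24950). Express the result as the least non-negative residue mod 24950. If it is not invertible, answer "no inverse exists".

Compute gcd(916, 24950):
24950 = 27·916 + 218
916 = 4·218 + 44
218 = 4·44 + 42
44 = 1·42 + 2
42 = 21·2 + 0
The gcd is 2, not 1, hence no inverse exists.

no inverse exists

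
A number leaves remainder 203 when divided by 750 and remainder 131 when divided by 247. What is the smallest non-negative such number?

179453

Write x = 203 + 750·k. Then 750·k ≡ 131 − 203 ≡ 175 (mod 247).
Need 750⁻¹ mod 247. Extended Euclid on (247, 9):
247 = 27*9 + 4
9 = 2*4 + 1
4 = 4*1 + 0
Back-substitute:
1 = 9 − 2·4
1 = −2·247 + 55·9
750⁻¹ ≡ 55 (mod 247), so k ≡ 55·175 ≡ 239 (mod 247).
x = 203 + 750·239 = 179453.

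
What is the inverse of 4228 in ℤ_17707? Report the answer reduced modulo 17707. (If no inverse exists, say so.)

gcd(17707, 4228) by repeated division:
17707 = 4*4228 + 795
4228 = 5*795 + 253
795 = 3*253 + 36
253 = 7*36 + 1
36 = 36*1 + 0
Since gcd(4228, 17707) = 1, back-substitute to write 1 as a combination:
1 = 253 − 7·36
1 = −7·795 + 22·253
1 = 22·4228 − 117·795
1 = −117·17707 + 490·4228
So 4228·490 ≡ 1 (mod 17707).

490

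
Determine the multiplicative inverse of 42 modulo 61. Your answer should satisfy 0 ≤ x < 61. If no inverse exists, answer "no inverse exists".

16

gcd(61, 42) by repeated division:
61 = 1*42 + 19
42 = 2*19 + 4
19 = 4*4 + 3
4 = 1*3 + 1
3 = 3*1 + 0
gcd = 1, so the inverse exists. Back-substitute:
1 = 4 − 3
1 = −19 + 5·4
1 = 5·42 − 11·19
1 = −11·61 + 16·42
So 42·16 ≡ 1 (mod 61).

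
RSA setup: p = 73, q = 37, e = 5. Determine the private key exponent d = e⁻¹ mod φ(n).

1037

φ(n) = (p−1)(q−1) = 72·36 = 2592.
Need d with 5·d ≡ 1 (mod 2592). Apply the extended Euclidean algorithm:
2592 = 518×5 + 2
5 = 2×2 + 1
2 = 2×1 + 0
Back-substitute:
1 = 5 − 2·2
1 = −2·2592 + 1037·5
So 5·1037 ≡ 1 (mod 2592), hence d = 1037.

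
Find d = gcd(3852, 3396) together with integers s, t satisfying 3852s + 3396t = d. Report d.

12

Apply Euclid's algorithm to 3852 and 3396:
3852 = 1×3396 + 456
3396 = 7×456 + 204
456 = 2×204 + 48
204 = 4×48 + 12
48 = 4×12 + 0
gcd(3852, 3396) = 12.
Working backward:
12 = 204 − 4·48
12 = −4·456 + 9·204
12 = 9·3396 − 67·456
12 = −67·3852 + 76·3396
So 12 = (-67)·3852 + (76)·3396.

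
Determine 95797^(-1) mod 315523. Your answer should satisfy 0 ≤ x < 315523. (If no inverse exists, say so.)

Euclidean algorithm on 315523, 95797:
315523 = 3·95797 + 28132
95797 = 3·28132 + 11401
28132 = 2·11401 + 5330
11401 = 2·5330 + 741
5330 = 7·741 + 143
741 = 5·143 + 26
143 = 5·26 + 13
26 = 2·13 + 0
gcd(95797, 315523) = 13 ≠ 1, so 95797 has no multiplicative inverse modulo 315523.

no inverse exists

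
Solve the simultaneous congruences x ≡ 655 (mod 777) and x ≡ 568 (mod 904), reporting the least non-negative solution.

250072

Write x = 655 + 777·k. Then 777·k ≡ 568 − 655 ≡ 817 (mod 904).
Need 777⁻¹ mod 904. Extended Euclid on (904, 777):
904 = 1*777 + 127
777 = 6*127 + 15
127 = 8*15 + 7
15 = 2*7 + 1
7 = 7*1 + 0
Back-substitute:
1 = 15 − 2·7
1 = −2·127 + 17·15
1 = 17·777 − 104·127
1 = −104·904 + 121·777
777⁻¹ ≡ 121 (mod 904), so k ≡ 121·817 ≡ 321 (mod 904).
x = 655 + 777·321 = 250072.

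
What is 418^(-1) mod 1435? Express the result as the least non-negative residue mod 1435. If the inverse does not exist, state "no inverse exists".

Run Euclid on (1435, 418):
1435 = 3·418 + 181
418 = 2·181 + 56
181 = 3·56 + 13
56 = 4·13 + 4
13 = 3·4 + 1
4 = 4·1 + 0
gcd = 1, so the inverse exists. Back-substitute:
1 = 13 − 3·4
1 = −3·56 + 13·13
1 = 13·181 − 42·56
1 = −42·418 + 97·181
1 = 97·1435 − 333·418
So 418·(-333) ≡ 1 (mod 1435), and -333 ≡ 1102 (mod 1435).

1102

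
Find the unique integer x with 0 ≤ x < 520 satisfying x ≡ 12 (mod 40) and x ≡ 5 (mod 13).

Write x = 12 + 40·k. Then 40·k ≡ 5 − 12 ≡ 6 (mod 13).
Need 40⁻¹ mod 13. Extended Euclid on (13, 1):
13 = 13·1 + 0
40⁻¹ ≡ 1 (mod 13), so k ≡ 1·6 ≡ 6 (mod 13).
x = 12 + 40·6 = 252.

252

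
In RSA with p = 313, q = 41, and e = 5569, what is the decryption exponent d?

10369

φ(n) = (p−1)(q−1) = 312·40 = 12480.
Need d with 5569·d ≡ 1 (mod 12480). Apply the extended Euclidean algorithm:
12480 = 2·5569 + 1342
5569 = 4·1342 + 201
1342 = 6·201 + 136
201 = 1·136 + 65
136 = 2·65 + 6
65 = 10·6 + 5
6 = 1·5 + 1
5 = 5·1 + 0
Back-substitute:
1 = 6 − 5
1 = −65 + 11·6
1 = 11·136 − 23·65
1 = −23·201 + 34·136
1 = 34·1342 − 227·201
1 = −227·5569 + 942·1342
1 = 942·12480 − 2111·5569
So 5569·(-2111) ≡ 1 (mod 12480), hence d ≡ -2111 ≡ 10369 (mod 12480).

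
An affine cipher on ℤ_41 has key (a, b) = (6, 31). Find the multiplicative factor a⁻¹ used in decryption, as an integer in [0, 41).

7

Run Euclid on (41, 6):
41 = 6·6 + 5
6 = 1·5 + 1
5 = 5·1 + 0
Since gcd(6, 41) = 1, back-substitute to write 1 as a combination:
1 = 6 − 5
1 = −41 + 7·6
So 6·7 ≡ 1 (mod 41).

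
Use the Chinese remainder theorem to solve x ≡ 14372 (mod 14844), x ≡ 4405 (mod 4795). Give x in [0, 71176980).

Write x = 14372 + 14844·k. Then 14844·k ≡ 4405 − 14372 ≡ 4418 (mod 4795).
Need 14844⁻¹ mod 4795. Extended Euclid on (4795, 459):
4795 = 10·459 + 205
459 = 2·205 + 49
205 = 4·49 + 9
49 = 5·9 + 4
9 = 2·4 + 1
4 = 4·1 + 0
Back-substitute:
1 = 9 − 2·4
1 = −2·49 + 11·9
1 = 11·205 − 46·49
1 = −46·459 + 103·205
1 = 103·4795 − 1076·459
14844⁻¹ ≡ 3719 (mod 4795), so k ≡ 3719·4418 ≡ 2872 (mod 4795).
x = 14372 + 14844·2872 = 42646340.

42646340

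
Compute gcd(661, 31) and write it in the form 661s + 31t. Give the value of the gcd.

1

Apply Euclid's algorithm to 661 and 31:
661 = 21*31 + 10
31 = 3*10 + 1
10 = 10*1 + 0
gcd(661, 31) = 1.
Express as a combination:
1 = 31 − 3·10
1 = −3·661 + 64·31
So 1 = (-3)·661 + (64)·31.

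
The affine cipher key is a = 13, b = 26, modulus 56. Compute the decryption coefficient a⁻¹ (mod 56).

13

gcd(56, 13) by repeated division:
56 = 4*13 + 4
13 = 3*4 + 1
4 = 4*1 + 0
The gcd is 1. Working backward:
1 = 13 − 3·4
1 = −3·56 + 13·13
So 13·13 ≡ 1 (mod 56).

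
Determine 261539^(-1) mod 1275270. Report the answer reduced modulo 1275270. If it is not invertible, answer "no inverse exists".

Run Euclid on (1275270, 261539):
1275270 = 4*261539 + 229114
261539 = 1*229114 + 32425
229114 = 7*32425 + 2139
32425 = 15*2139 + 340
2139 = 6*340 + 99
340 = 3*99 + 43
99 = 2*43 + 13
43 = 3*13 + 4
13 = 3*4 + 1
4 = 4*1 + 0
gcd = 1, so the inverse exists. Back-substitute:
1 = 13 − 3·4
1 = −3·43 + 10·13
1 = 10·99 − 23·43
1 = −23·340 + 79·99
1 = 79·2139 − 497·340
1 = −497·32425 + 7534·2139
1 = 7534·229114 − 53235·32425
1 = −53235·261539 + 60769·229114
1 = 60769·1275270 − 296311·261539
So 261539·(-296311) ≡ 1 (mod 1275270), and -296311 ≡ 978959 (mod 1275270).

978959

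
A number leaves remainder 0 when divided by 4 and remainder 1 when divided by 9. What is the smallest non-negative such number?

28

Write x = 0 + 4·k. Then 4·k ≡ 1 − 0 ≡ 1 (mod 9).
Need 4⁻¹ mod 9. Extended Euclid on (9, 4):
9 = 2*4 + 1
4 = 4*1 + 0
Back-substitute:
1 = 9 − 2·4
4⁻¹ ≡ 7 (mod 9), so k ≡ 7·1 ≡ 7 (mod 9).
x = 0 + 4·7 = 28.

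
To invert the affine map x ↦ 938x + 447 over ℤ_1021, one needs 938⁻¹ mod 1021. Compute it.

123

gcd(1021, 938) by repeated division:
1021 = 1×938 + 83
938 = 11×83 + 25
83 = 3×25 + 8
25 = 3×8 + 1
8 = 8×1 + 0
Since gcd(938, 1021) = 1, back-substitute to write 1 as a combination:
1 = 25 − 3·8
1 = −3·83 + 10·25
1 = 10·938 − 113·83
1 = −113·1021 + 123·938
So 938·123 ≡ 1 (mod 1021).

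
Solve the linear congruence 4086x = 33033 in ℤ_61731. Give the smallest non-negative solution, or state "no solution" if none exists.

no solution

gcd(4086, 61731):
61731 = 15×4086 + 441
4086 = 9×441 + 117
441 = 3×117 + 90
117 = 1×90 + 27
90 = 3×27 + 9
27 = 3×9 + 0
gcd = 9, but 9 ∤ 33033, so the congruence has no solution.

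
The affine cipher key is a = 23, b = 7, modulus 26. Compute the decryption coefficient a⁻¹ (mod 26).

17

Run Euclid on (26, 23):
26 = 1*23 + 3
23 = 7*3 + 2
3 = 1*2 + 1
2 = 2*1 + 0
The gcd is 1. Working backward:
1 = 3 − 2
1 = −23 + 8·3
1 = 8·26 − 9·23
Hence 23⁻¹ ≡ -9 ≡ 17 (mod 26).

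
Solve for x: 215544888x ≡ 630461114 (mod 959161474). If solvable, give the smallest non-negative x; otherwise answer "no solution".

First find gcd(215544888, 959161474):
959161474 = 4·215544888 + 96981922
215544888 = 2·96981922 + 21581044
96981922 = 4·21581044 + 10657746
21581044 = 2·10657746 + 265552
10657746 = 40·265552 + 35666
265552 = 7·35666 + 15890
35666 = 2·15890 + 3886
15890 = 4·3886 + 346
3886 = 11·346 + 80
346 = 4·80 + 26
80 = 3·26 + 2
26 = 13·2 + 0
gcd = 2 and 2 | 630461114, so solutions exist. Divide through by 2: 107772444x ≡ 315230557 (mod 479580737).
Now find 107772444⁻¹ mod 479580737:
479580737 = 4*107772444 + 48490961
107772444 = 2*48490961 + 10790522
48490961 = 4*10790522 + 5328873
10790522 = 2*5328873 + 132776
5328873 = 40*132776 + 17833
132776 = 7*17833 + 7945
17833 = 2*7945 + 1943
7945 = 4*1943 + 173
1943 = 11*173 + 40
173 = 4*40 + 13
40 = 3*13 + 1
13 = 13*1 + 0
Back-substitute:
1 = 40 − 3·13
1 = −3·173 + 13·40
1 = 13·1943 − 146·173
1 = −146·7945 + 597·1943
1 = 597·17833 − 1340·7945
1 = −1340·132776 + 9977·17833
1 = 9977·5328873 − 400420·132776
1 = −400420·10790522 + 810817·5328873
1 = 810817·48490961 − 3643688·10790522
1 = −3643688·107772444 + 8098193·48490961
1 = 8098193·479580737 − 36036460·107772444
So 107772444·(-36036460) ≡ 1 (mod 479580737), i.e. 107772444⁻¹ ≡ 443544277.
Then x ≡ 443544277·315230557 ≡ 70236242 (mod 479580737); the smallest non-negative solution is x = 70236242.

70236242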